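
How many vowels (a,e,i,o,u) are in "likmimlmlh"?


Input: likmimlmlh
Checking each character:
  'l' at position 0: consonant
  'i' at position 1: vowel (running total: 1)
  'k' at position 2: consonant
  'm' at position 3: consonant
  'i' at position 4: vowel (running total: 2)
  'm' at position 5: consonant
  'l' at position 6: consonant
  'm' at position 7: consonant
  'l' at position 8: consonant
  'h' at position 9: consonant
Total vowels: 2

2


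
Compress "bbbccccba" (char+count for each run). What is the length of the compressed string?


Input: bbbccccba
Runs:
  'b' x 3 => "b3"
  'c' x 4 => "c4"
  'b' x 1 => "b1"
  'a' x 1 => "a1"
Compressed: "b3c4b1a1"
Compressed length: 8

8


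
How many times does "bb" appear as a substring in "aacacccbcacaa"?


Searching for "bb" in "aacacccbcacaa"
Scanning each position:
  Position 0: "aa" => no
  Position 1: "ac" => no
  Position 2: "ca" => no
  Position 3: "ac" => no
  Position 4: "cc" => no
  Position 5: "cc" => no
  Position 6: "cb" => no
  Position 7: "bc" => no
  Position 8: "ca" => no
  Position 9: "ac" => no
  Position 10: "ca" => no
  Position 11: "aa" => no
Total occurrences: 0

0


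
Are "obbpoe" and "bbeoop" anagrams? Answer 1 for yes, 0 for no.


Strings: "obbpoe", "bbeoop"
Sorted first:  bbeoop
Sorted second: bbeoop
Sorted forms match => anagrams

1


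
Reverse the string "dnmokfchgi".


Input: dnmokfchgi
Reading characters right to left:
  Position 9: 'i'
  Position 8: 'g'
  Position 7: 'h'
  Position 6: 'c'
  Position 5: 'f'
  Position 4: 'k'
  Position 3: 'o'
  Position 2: 'm'
  Position 1: 'n'
  Position 0: 'd'
Reversed: ighcfkomnd

ighcfkomnd


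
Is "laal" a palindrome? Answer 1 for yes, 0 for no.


Input: laal
Reversed: laal
  Compare pos 0 ('l') with pos 3 ('l'): match
  Compare pos 1 ('a') with pos 2 ('a'): match
Result: palindrome

1


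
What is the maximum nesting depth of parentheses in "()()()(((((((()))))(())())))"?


Input: "()()()(((((((()))))(())())))"
Tracking depth:
  Position 0 '(': depth becomes 1
  Position 1 ')': depth becomes 0
  Position 2 '(': depth becomes 1
  Position 3 ')': depth becomes 0
  Position 4 '(': depth becomes 1
  Position 5 ')': depth becomes 0
  Position 6 '(': depth becomes 1
  Position 7 '(': depth becomes 2
  Position 8 '(': depth becomes 3
  Position 9 '(': depth becomes 4
  Position 10 '(': depth becomes 5
  Position 11 '(': depth becomes 6
  Position 12 '(': depth becomes 7
  Position 13 '(': depth becomes 8
  Position 14 ')': depth becomes 7
  Position 15 ')': depth becomes 6
  Position 16 ')': depth becomes 5
  Position 17 ')': depth becomes 4
  Position 18 ')': depth becomes 3
  Position 19 '(': depth becomes 4
  Position 20 '(': depth becomes 5
  Position 21 ')': depth becomes 4
  Position 22 ')': depth becomes 3
  Position 23 '(': depth becomes 4
  Position 24 ')': depth becomes 3
  Position 25 ')': depth becomes 2
  Position 26 ')': depth becomes 1
  Position 27 ')': depth becomes 0
Maximum depth reached: 8

8


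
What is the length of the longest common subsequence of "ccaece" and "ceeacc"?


LCS of "ccaece" and "ceeacc"
DP table:
           c    e    e    a    c    c
      0    0    0    0    0    0    0
  c   0    1    1    1    1    1    1
  c   0    1    1    1    1    2    2
  a   0    1    1    1    2    2    2
  e   0    1    2    2    2    2    2
  c   0    1    2    2    2    3    3
  e   0    1    2    3    3    3    3
LCS length = dp[6][6] = 3

3


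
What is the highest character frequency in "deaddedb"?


Input: deaddedb
Character counts:
  'a': 1
  'b': 1
  'd': 4
  'e': 2
Maximum frequency: 4

4


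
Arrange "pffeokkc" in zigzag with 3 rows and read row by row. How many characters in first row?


Zigzag "pffeokkc" into 3 rows:
Placing characters:
  'p' => row 0
  'f' => row 1
  'f' => row 2
  'e' => row 1
  'o' => row 0
  'k' => row 1
  'k' => row 2
  'c' => row 1
Rows:
  Row 0: "po"
  Row 1: "fekc"
  Row 2: "fk"
First row length: 2

2


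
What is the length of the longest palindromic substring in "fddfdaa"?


Input: "fddfdaa"
Checking substrings for palindromes:
  [0:4] "fddf" (len 4) => palindrome
  [2:5] "dfd" (len 3) => palindrome
  [1:3] "dd" (len 2) => palindrome
  [5:7] "aa" (len 2) => palindrome
Longest palindromic substring: "fddf" with length 4

4


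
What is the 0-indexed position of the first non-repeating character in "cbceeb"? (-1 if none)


Input: cbceeb
Character frequencies:
  'b': 2
  'c': 2
  'e': 2
Scanning left to right for freq == 1:
  Position 0 ('c'): freq=2, skip
  Position 1 ('b'): freq=2, skip
  Position 2 ('c'): freq=2, skip
  Position 3 ('e'): freq=2, skip
  Position 4 ('e'): freq=2, skip
  Position 5 ('b'): freq=2, skip
  No unique character found => answer = -1

-1


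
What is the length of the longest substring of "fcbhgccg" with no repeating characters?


Input: "fcbhgccg"
Sliding window (track last position of each char):
  Position 0 ('f'): window [0,0] length 1 -- new best
  Position 1 ('c'): window [0,1] length 2 -- new best
  Position 2 ('b'): window [0,2] length 3 -- new best
  Position 3 ('h'): window [0,3] length 4 -- new best
  Position 4 ('g'): window [0,4] length 5 -- new best
  Position 5 ('c'): repeat (last at 1), move window start to 2
  Position 5 ('c'): window [2,5] length 4
  Position 6 ('c'): repeat (last at 5), move window start to 6
  Position 6 ('c'): window [6,6] length 1
  Position 7 ('g'): window [6,7] length 2
Longest substring with no repeats: "fcbhg" with length 5

5


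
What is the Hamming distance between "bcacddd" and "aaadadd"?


Comparing "bcacddd" and "aaadadd" position by position:
  Position 0: 'b' vs 'a' => differ
  Position 1: 'c' vs 'a' => differ
  Position 2: 'a' vs 'a' => same
  Position 3: 'c' vs 'd' => differ
  Position 4: 'd' vs 'a' => differ
  Position 5: 'd' vs 'd' => same
  Position 6: 'd' vs 'd' => same
Total differences (Hamming distance): 4

4


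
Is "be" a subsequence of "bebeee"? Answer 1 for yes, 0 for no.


Check if "be" is a subsequence of "bebeee"
Greedy scan:
  Position 0 ('b'): matches sub[0] = 'b'
  Position 1 ('e'): matches sub[1] = 'e'
  Position 2 ('b'): no match needed
  Position 3 ('e'): no match needed
  Position 4 ('e'): no match needed
  Position 5 ('e'): no match needed
All 2 characters matched => is a subsequence

1


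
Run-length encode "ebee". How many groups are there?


Input: ebee
Scanning for consecutive runs:
  Group 1: 'e' x 1 (positions 0-0)
  Group 2: 'b' x 1 (positions 1-1)
  Group 3: 'e' x 2 (positions 2-3)
Total groups: 3

3


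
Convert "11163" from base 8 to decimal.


Input: "11163" in base 8
Positional expansion:
  Digit '1' (value 1) x 8^4 = 4096
  Digit '1' (value 1) x 8^3 = 512
  Digit '1' (value 1) x 8^2 = 64
  Digit '6' (value 6) x 8^1 = 48
  Digit '3' (value 3) x 8^0 = 3
Sum = 4723

4723


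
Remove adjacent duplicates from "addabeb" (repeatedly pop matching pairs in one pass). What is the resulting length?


Input: addabeb
Stack-based adjacent duplicate removal:
  Read 'a': push. Stack: a
  Read 'd': push. Stack: ad
  Read 'd': matches stack top 'd' => pop. Stack: a
  Read 'a': matches stack top 'a' => pop. Stack: (empty)
  Read 'b': push. Stack: b
  Read 'e': push. Stack: be
  Read 'b': push. Stack: beb
Final stack: "beb" (length 3)

3


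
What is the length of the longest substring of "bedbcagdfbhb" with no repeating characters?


Input: "bedbcagdfbhb"
Sliding window (track last position of each char):
  Position 0 ('b'): window [0,0] length 1 -- new best
  Position 1 ('e'): window [0,1] length 2 -- new best
  Position 2 ('d'): window [0,2] length 3 -- new best
  Position 3 ('b'): repeat (last at 0), move window start to 1
  Position 3 ('b'): window [1,3] length 3
  Position 4 ('c'): window [1,4] length 4 -- new best
  Position 5 ('a'): window [1,5] length 5 -- new best
  Position 6 ('g'): window [1,6] length 6 -- new best
  Position 7 ('d'): repeat (last at 2), move window start to 3
  Position 7 ('d'): window [3,7] length 5
  Position 8 ('f'): window [3,8] length 6
  Position 9 ('b'): repeat (last at 3), move window start to 4
  Position 9 ('b'): window [4,9] length 6
  Position 10 ('h'): window [4,10] length 7 -- new best
  Position 11 ('b'): repeat (last at 9), move window start to 10
  Position 11 ('b'): window [10,11] length 2
Longest substring with no repeats: "cagdfbh" with length 7

7


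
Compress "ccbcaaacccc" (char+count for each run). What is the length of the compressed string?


Input: ccbcaaacccc
Runs:
  'c' x 2 => "c2"
  'b' x 1 => "b1"
  'c' x 1 => "c1"
  'a' x 3 => "a3"
  'c' x 4 => "c4"
Compressed: "c2b1c1a3c4"
Compressed length: 10

10


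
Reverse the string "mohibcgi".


Input: mohibcgi
Reading characters right to left:
  Position 7: 'i'
  Position 6: 'g'
  Position 5: 'c'
  Position 4: 'b'
  Position 3: 'i'
  Position 2: 'h'
  Position 1: 'o'
  Position 0: 'm'
Reversed: igcbihom

igcbihom


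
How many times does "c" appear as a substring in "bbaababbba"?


Searching for "c" in "bbaababbba"
Scanning each position:
  Position 0: "b" => no
  Position 1: "b" => no
  Position 2: "a" => no
  Position 3: "a" => no
  Position 4: "b" => no
  Position 5: "a" => no
  Position 6: "b" => no
  Position 7: "b" => no
  Position 8: "b" => no
  Position 9: "a" => no
Total occurrences: 0

0


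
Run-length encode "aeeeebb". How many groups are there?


Input: aeeeebb
Scanning for consecutive runs:
  Group 1: 'a' x 1 (positions 0-0)
  Group 2: 'e' x 4 (positions 1-4)
  Group 3: 'b' x 2 (positions 5-6)
Total groups: 3

3


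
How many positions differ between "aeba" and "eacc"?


Comparing "aeba" and "eacc" position by position:
  Position 0: 'a' vs 'e' => DIFFER
  Position 1: 'e' vs 'a' => DIFFER
  Position 2: 'b' vs 'c' => DIFFER
  Position 3: 'a' vs 'c' => DIFFER
Positions that differ: 4

4


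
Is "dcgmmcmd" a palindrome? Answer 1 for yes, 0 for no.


Input: dcgmmcmd
Reversed: dmcmmgcd
  Compare pos 0 ('d') with pos 7 ('d'): match
  Compare pos 1 ('c') with pos 6 ('m'): MISMATCH
  Compare pos 2 ('g') with pos 5 ('c'): MISMATCH
  Compare pos 3 ('m') with pos 4 ('m'): match
Result: not a palindrome

0


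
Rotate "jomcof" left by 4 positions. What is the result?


Input: "jomcof", rotate left by 4
First 4 characters: "jomc"
Remaining characters: "of"
Concatenate remaining + first: "of" + "jomc" = "ofjomc"

ofjomc


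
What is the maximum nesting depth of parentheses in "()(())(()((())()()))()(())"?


Input: "()(())(()((())()()))()(())"
Tracking depth:
  Position 0 '(': depth becomes 1
  Position 1 ')': depth becomes 0
  Position 2 '(': depth becomes 1
  Position 3 '(': depth becomes 2
  Position 4 ')': depth becomes 1
  Position 5 ')': depth becomes 0
  Position 6 '(': depth becomes 1
  Position 7 '(': depth becomes 2
  Position 8 ')': depth becomes 1
  Position 9 '(': depth becomes 2
  Position 10 '(': depth becomes 3
  Position 11 '(': depth becomes 4
  Position 12 ')': depth becomes 3
  Position 13 ')': depth becomes 2
  Position 14 '(': depth becomes 3
  Position 15 ')': depth becomes 2
  Position 16 '(': depth becomes 3
  Position 17 ')': depth becomes 2
  Position 18 ')': depth becomes 1
  Position 19 ')': depth becomes 0
  Position 20 '(': depth becomes 1
  Position 21 ')': depth becomes 0
  Position 22 '(': depth becomes 1
  Position 23 '(': depth becomes 2
  Position 24 ')': depth becomes 1
  Position 25 ')': depth becomes 0
Maximum depth reached: 4

4


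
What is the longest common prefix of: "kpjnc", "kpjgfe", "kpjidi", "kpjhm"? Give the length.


Words: kpjnc, kpjgfe, kpjidi, kpjhm
  Position 0: all 'k' => match
  Position 1: all 'p' => match
  Position 2: all 'j' => match
  Position 3: ('n', 'g', 'i', 'h') => mismatch, stop
LCP = "kpj" (length 3)

3


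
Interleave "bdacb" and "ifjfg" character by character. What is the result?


Interleaving "bdacb" and "ifjfg":
  Position 0: 'b' from first, 'i' from second => "bi"
  Position 1: 'd' from first, 'f' from second => "df"
  Position 2: 'a' from first, 'j' from second => "aj"
  Position 3: 'c' from first, 'f' from second => "cf"
  Position 4: 'b' from first, 'g' from second => "bg"
Result: bidfajcfbg

bidfajcfbg


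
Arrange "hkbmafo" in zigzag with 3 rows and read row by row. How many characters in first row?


Zigzag "hkbmafo" into 3 rows:
Placing characters:
  'h' => row 0
  'k' => row 1
  'b' => row 2
  'm' => row 1
  'a' => row 0
  'f' => row 1
  'o' => row 2
Rows:
  Row 0: "ha"
  Row 1: "kmf"
  Row 2: "bo"
First row length: 2

2


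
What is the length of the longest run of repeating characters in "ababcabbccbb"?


Input: "ababcabbccbb"
Scanning for longest run:
  Position 1 ('b'): new char, reset run to 1
  Position 2 ('a'): new char, reset run to 1
  Position 3 ('b'): new char, reset run to 1
  Position 4 ('c'): new char, reset run to 1
  Position 5 ('a'): new char, reset run to 1
  Position 6 ('b'): new char, reset run to 1
  Position 7 ('b'): continues run of 'b', length=2
  Position 8 ('c'): new char, reset run to 1
  Position 9 ('c'): continues run of 'c', length=2
  Position 10 ('b'): new char, reset run to 1
  Position 11 ('b'): continues run of 'b', length=2
Longest run: 'b' with length 2

2


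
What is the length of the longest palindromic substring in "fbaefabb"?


Input: "fbaefabb"
Checking substrings for palindromes:
  [6:8] "bb" (len 2) => palindrome
Longest palindromic substring: "bb" with length 2

2


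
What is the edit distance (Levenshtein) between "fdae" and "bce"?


Computing edit distance: "fdae" -> "bce"
DP table:
           b    c    e
      0    1    2    3
  f   1    1    2    3
  d   2    2    2    3
  a   3    3    3    3
  e   4    4    4    3
Edit distance = dp[4][3] = 3

3


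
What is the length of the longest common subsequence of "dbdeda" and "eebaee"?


LCS of "dbdeda" and "eebaee"
DP table:
           e    e    b    a    e    e
      0    0    0    0    0    0    0
  d   0    0    0    0    0    0    0
  b   0    0    0    1    1    1    1
  d   0    0    0    1    1    1    1
  e   0    1    1    1    1    2    2
  d   0    1    1    1    1    2    2
  a   0    1    1    1    2    2    2
LCS length = dp[6][6] = 2

2


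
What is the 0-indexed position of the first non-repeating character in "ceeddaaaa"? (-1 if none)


Input: ceeddaaaa
Character frequencies:
  'a': 4
  'c': 1
  'd': 2
  'e': 2
Scanning left to right for freq == 1:
  Position 0 ('c'): unique! => answer = 0

0


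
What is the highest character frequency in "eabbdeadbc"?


Input: eabbdeadbc
Character counts:
  'a': 2
  'b': 3
  'c': 1
  'd': 2
  'e': 2
Maximum frequency: 3

3


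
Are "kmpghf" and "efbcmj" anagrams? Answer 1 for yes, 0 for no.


Strings: "kmpghf", "efbcmj"
Sorted first:  fghkmp
Sorted second: bcefjm
Differ at position 0: 'f' vs 'b' => not anagrams

0


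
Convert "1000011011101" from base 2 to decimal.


Input: "1000011011101" in base 2
Positional expansion:
  Digit '1' (value 1) x 2^12 = 4096
  Digit '0' (value 0) x 2^11 = 0
  Digit '0' (value 0) x 2^10 = 0
  Digit '0' (value 0) x 2^9 = 0
  Digit '0' (value 0) x 2^8 = 0
  Digit '1' (value 1) x 2^7 = 128
  Digit '1' (value 1) x 2^6 = 64
  Digit '0' (value 0) x 2^5 = 0
  Digit '1' (value 1) x 2^4 = 16
  Digit '1' (value 1) x 2^3 = 8
  Digit '1' (value 1) x 2^2 = 4
  Digit '0' (value 0) x 2^1 = 0
  Digit '1' (value 1) x 2^0 = 1
Sum = 4317

4317


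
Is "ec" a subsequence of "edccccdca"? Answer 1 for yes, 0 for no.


Check if "ec" is a subsequence of "edccccdca"
Greedy scan:
  Position 0 ('e'): matches sub[0] = 'e'
  Position 1 ('d'): no match needed
  Position 2 ('c'): matches sub[1] = 'c'
  Position 3 ('c'): no match needed
  Position 4 ('c'): no match needed
  Position 5 ('c'): no match needed
  Position 6 ('d'): no match needed
  Position 7 ('c'): no match needed
  Position 8 ('a'): no match needed
All 2 characters matched => is a subsequence

1


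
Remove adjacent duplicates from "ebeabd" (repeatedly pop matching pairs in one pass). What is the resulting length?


Input: ebeabd
Stack-based adjacent duplicate removal:
  Read 'e': push. Stack: e
  Read 'b': push. Stack: eb
  Read 'e': push. Stack: ebe
  Read 'a': push. Stack: ebea
  Read 'b': push. Stack: ebeab
  Read 'd': push. Stack: ebeabd
Final stack: "ebeabd" (length 6)

6


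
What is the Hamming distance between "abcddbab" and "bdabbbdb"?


Comparing "abcddbab" and "bdabbbdb" position by position:
  Position 0: 'a' vs 'b' => differ
  Position 1: 'b' vs 'd' => differ
  Position 2: 'c' vs 'a' => differ
  Position 3: 'd' vs 'b' => differ
  Position 4: 'd' vs 'b' => differ
  Position 5: 'b' vs 'b' => same
  Position 6: 'a' vs 'd' => differ
  Position 7: 'b' vs 'b' => same
Total differences (Hamming distance): 6

6


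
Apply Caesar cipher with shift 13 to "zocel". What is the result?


Caesar cipher: shift "zocel" by 13
  'z' (pos 25) + 13 = pos 12 = 'm'
  'o' (pos 14) + 13 = pos 1 = 'b'
  'c' (pos 2) + 13 = pos 15 = 'p'
  'e' (pos 4) + 13 = pos 17 = 'r'
  'l' (pos 11) + 13 = pos 24 = 'y'
Result: mbpry

mbpry


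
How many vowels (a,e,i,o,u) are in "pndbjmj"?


Input: pndbjmj
Checking each character:
  'p' at position 0: consonant
  'n' at position 1: consonant
  'd' at position 2: consonant
  'b' at position 3: consonant
  'j' at position 4: consonant
  'm' at position 5: consonant
  'j' at position 6: consonant
Total vowels: 0

0


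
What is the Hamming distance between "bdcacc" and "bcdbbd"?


Comparing "bdcacc" and "bcdbbd" position by position:
  Position 0: 'b' vs 'b' => same
  Position 1: 'd' vs 'c' => differ
  Position 2: 'c' vs 'd' => differ
  Position 3: 'a' vs 'b' => differ
  Position 4: 'c' vs 'b' => differ
  Position 5: 'c' vs 'd' => differ
Total differences (Hamming distance): 5

5


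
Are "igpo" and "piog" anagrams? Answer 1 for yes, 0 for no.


Strings: "igpo", "piog"
Sorted first:  giop
Sorted second: giop
Sorted forms match => anagrams

1


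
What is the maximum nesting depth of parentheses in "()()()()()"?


Input: "()()()()()"
Tracking depth:
  Position 0 '(': depth becomes 1
  Position 1 ')': depth becomes 0
  Position 2 '(': depth becomes 1
  Position 3 ')': depth becomes 0
  Position 4 '(': depth becomes 1
  Position 5 ')': depth becomes 0
  Position 6 '(': depth becomes 1
  Position 7 ')': depth becomes 0
  Position 8 '(': depth becomes 1
  Position 9 ')': depth becomes 0
Maximum depth reached: 1

1


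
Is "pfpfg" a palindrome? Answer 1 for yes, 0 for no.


Input: pfpfg
Reversed: gfpfp
  Compare pos 0 ('p') with pos 4 ('g'): MISMATCH
  Compare pos 1 ('f') with pos 3 ('f'): match
Result: not a palindrome

0


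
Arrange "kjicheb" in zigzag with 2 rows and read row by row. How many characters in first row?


Zigzag "kjicheb" into 2 rows:
Placing characters:
  'k' => row 0
  'j' => row 1
  'i' => row 0
  'c' => row 1
  'h' => row 0
  'e' => row 1
  'b' => row 0
Rows:
  Row 0: "kihb"
  Row 1: "jce"
First row length: 4

4


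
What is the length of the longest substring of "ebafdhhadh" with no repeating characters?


Input: "ebafdhhadh"
Sliding window (track last position of each char):
  Position 0 ('e'): window [0,0] length 1 -- new best
  Position 1 ('b'): window [0,1] length 2 -- new best
  Position 2 ('a'): window [0,2] length 3 -- new best
  Position 3 ('f'): window [0,3] length 4 -- new best
  Position 4 ('d'): window [0,4] length 5 -- new best
  Position 5 ('h'): window [0,5] length 6 -- new best
  Position 6 ('h'): repeat (last at 5), move window start to 6
  Position 6 ('h'): window [6,6] length 1
  Position 7 ('a'): window [6,7] length 2
  Position 8 ('d'): window [6,8] length 3
  Position 9 ('h'): repeat (last at 6), move window start to 7
  Position 9 ('h'): window [7,9] length 3
Longest substring with no repeats: "ebafdh" with length 6

6


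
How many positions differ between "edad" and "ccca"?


Comparing "edad" and "ccca" position by position:
  Position 0: 'e' vs 'c' => DIFFER
  Position 1: 'd' vs 'c' => DIFFER
  Position 2: 'a' vs 'c' => DIFFER
  Position 3: 'd' vs 'a' => DIFFER
Positions that differ: 4

4


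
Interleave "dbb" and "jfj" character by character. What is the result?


Interleaving "dbb" and "jfj":
  Position 0: 'd' from first, 'j' from second => "dj"
  Position 1: 'b' from first, 'f' from second => "bf"
  Position 2: 'b' from first, 'j' from second => "bj"
Result: djbfbj

djbfbj


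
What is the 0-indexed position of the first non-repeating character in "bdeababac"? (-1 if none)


Input: bdeababac
Character frequencies:
  'a': 3
  'b': 3
  'c': 1
  'd': 1
  'e': 1
Scanning left to right for freq == 1:
  Position 0 ('b'): freq=3, skip
  Position 1 ('d'): unique! => answer = 1

1


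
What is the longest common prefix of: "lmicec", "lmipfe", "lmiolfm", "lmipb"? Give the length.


Words: lmicec, lmipfe, lmiolfm, lmipb
  Position 0: all 'l' => match
  Position 1: all 'm' => match
  Position 2: all 'i' => match
  Position 3: ('c', 'p', 'o', 'p') => mismatch, stop
LCP = "lmi" (length 3)

3


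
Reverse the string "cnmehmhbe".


Input: cnmehmhbe
Reading characters right to left:
  Position 8: 'e'
  Position 7: 'b'
  Position 6: 'h'
  Position 5: 'm'
  Position 4: 'h'
  Position 3: 'e'
  Position 2: 'm'
  Position 1: 'n'
  Position 0: 'c'
Reversed: ebhmhemnc

ebhmhemnc


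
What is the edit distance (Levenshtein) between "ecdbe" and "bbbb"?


Computing edit distance: "ecdbe" -> "bbbb"
DP table:
           b    b    b    b
      0    1    2    3    4
  e   1    1    2    3    4
  c   2    2    2    3    4
  d   3    3    3    3    4
  b   4    3    3    3    3
  e   5    4    4    4    4
Edit distance = dp[5][4] = 4

4


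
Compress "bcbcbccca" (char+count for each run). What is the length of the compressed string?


Input: bcbcbccca
Runs:
  'b' x 1 => "b1"
  'c' x 1 => "c1"
  'b' x 1 => "b1"
  'c' x 1 => "c1"
  'b' x 1 => "b1"
  'c' x 3 => "c3"
  'a' x 1 => "a1"
Compressed: "b1c1b1c1b1c3a1"
Compressed length: 14

14


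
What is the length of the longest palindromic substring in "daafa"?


Input: "daafa"
Checking substrings for palindromes:
  [2:5] "afa" (len 3) => palindrome
  [1:3] "aa" (len 2) => palindrome
Longest palindromic substring: "afa" with length 3

3


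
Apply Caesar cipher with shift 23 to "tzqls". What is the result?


Caesar cipher: shift "tzqls" by 23
  't' (pos 19) + 23 = pos 16 = 'q'
  'z' (pos 25) + 23 = pos 22 = 'w'
  'q' (pos 16) + 23 = pos 13 = 'n'
  'l' (pos 11) + 23 = pos 8 = 'i'
  's' (pos 18) + 23 = pos 15 = 'p'
Result: qwnip

qwnip


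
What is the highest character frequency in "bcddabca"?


Input: bcddabca
Character counts:
  'a': 2
  'b': 2
  'c': 2
  'd': 2
Maximum frequency: 2

2


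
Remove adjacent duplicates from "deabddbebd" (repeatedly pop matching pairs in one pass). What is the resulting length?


Input: deabddbebd
Stack-based adjacent duplicate removal:
  Read 'd': push. Stack: d
  Read 'e': push. Stack: de
  Read 'a': push. Stack: dea
  Read 'b': push. Stack: deab
  Read 'd': push. Stack: deabd
  Read 'd': matches stack top 'd' => pop. Stack: deab
  Read 'b': matches stack top 'b' => pop. Stack: dea
  Read 'e': push. Stack: deae
  Read 'b': push. Stack: deaeb
  Read 'd': push. Stack: deaebd
Final stack: "deaebd" (length 6)

6


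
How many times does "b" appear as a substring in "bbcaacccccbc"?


Searching for "b" in "bbcaacccccbc"
Scanning each position:
  Position 0: "b" => MATCH
  Position 1: "b" => MATCH
  Position 2: "c" => no
  Position 3: "a" => no
  Position 4: "a" => no
  Position 5: "c" => no
  Position 6: "c" => no
  Position 7: "c" => no
  Position 8: "c" => no
  Position 9: "c" => no
  Position 10: "b" => MATCH
  Position 11: "c" => no
Total occurrences: 3

3


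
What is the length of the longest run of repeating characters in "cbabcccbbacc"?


Input: "cbabcccbbacc"
Scanning for longest run:
  Position 1 ('b'): new char, reset run to 1
  Position 2 ('a'): new char, reset run to 1
  Position 3 ('b'): new char, reset run to 1
  Position 4 ('c'): new char, reset run to 1
  Position 5 ('c'): continues run of 'c', length=2
  Position 6 ('c'): continues run of 'c', length=3
  Position 7 ('b'): new char, reset run to 1
  Position 8 ('b'): continues run of 'b', length=2
  Position 9 ('a'): new char, reset run to 1
  Position 10 ('c'): new char, reset run to 1
  Position 11 ('c'): continues run of 'c', length=2
Longest run: 'c' with length 3

3


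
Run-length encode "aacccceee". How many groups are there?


Input: aacccceee
Scanning for consecutive runs:
  Group 1: 'a' x 2 (positions 0-1)
  Group 2: 'c' x 4 (positions 2-5)
  Group 3: 'e' x 3 (positions 6-8)
Total groups: 3

3


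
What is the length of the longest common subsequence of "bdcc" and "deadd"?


LCS of "bdcc" and "deadd"
DP table:
           d    e    a    d    d
      0    0    0    0    0    0
  b   0    0    0    0    0    0
  d   0    1    1    1    1    1
  c   0    1    1    1    1    1
  c   0    1    1    1    1    1
LCS length = dp[4][5] = 1

1


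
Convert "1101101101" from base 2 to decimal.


Input: "1101101101" in base 2
Positional expansion:
  Digit '1' (value 1) x 2^9 = 512
  Digit '1' (value 1) x 2^8 = 256
  Digit '0' (value 0) x 2^7 = 0
  Digit '1' (value 1) x 2^6 = 64
  Digit '1' (value 1) x 2^5 = 32
  Digit '0' (value 0) x 2^4 = 0
  Digit '1' (value 1) x 2^3 = 8
  Digit '1' (value 1) x 2^2 = 4
  Digit '0' (value 0) x 2^1 = 0
  Digit '1' (value 1) x 2^0 = 1
Sum = 877

877


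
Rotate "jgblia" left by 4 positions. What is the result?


Input: "jgblia", rotate left by 4
First 4 characters: "jgbl"
Remaining characters: "ia"
Concatenate remaining + first: "ia" + "jgbl" = "iajgbl"

iajgbl


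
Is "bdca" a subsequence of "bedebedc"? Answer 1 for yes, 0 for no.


Check if "bdca" is a subsequence of "bedebedc"
Greedy scan:
  Position 0 ('b'): matches sub[0] = 'b'
  Position 1 ('e'): no match needed
  Position 2 ('d'): matches sub[1] = 'd'
  Position 3 ('e'): no match needed
  Position 4 ('b'): no match needed
  Position 5 ('e'): no match needed
  Position 6 ('d'): no match needed
  Position 7 ('c'): matches sub[2] = 'c'
Only matched 3/4 characters => not a subsequence

0


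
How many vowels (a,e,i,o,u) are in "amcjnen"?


Input: amcjnen
Checking each character:
  'a' at position 0: vowel (running total: 1)
  'm' at position 1: consonant
  'c' at position 2: consonant
  'j' at position 3: consonant
  'n' at position 4: consonant
  'e' at position 5: vowel (running total: 2)
  'n' at position 6: consonant
Total vowels: 2

2


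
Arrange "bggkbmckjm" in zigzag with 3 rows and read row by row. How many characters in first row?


Zigzag "bggkbmckjm" into 3 rows:
Placing characters:
  'b' => row 0
  'g' => row 1
  'g' => row 2
  'k' => row 1
  'b' => row 0
  'm' => row 1
  'c' => row 2
  'k' => row 1
  'j' => row 0
  'm' => row 1
Rows:
  Row 0: "bbj"
  Row 1: "gkmkm"
  Row 2: "gc"
First row length: 3

3


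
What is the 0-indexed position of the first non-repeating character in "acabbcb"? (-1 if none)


Input: acabbcb
Character frequencies:
  'a': 2
  'b': 3
  'c': 2
Scanning left to right for freq == 1:
  Position 0 ('a'): freq=2, skip
  Position 1 ('c'): freq=2, skip
  Position 2 ('a'): freq=2, skip
  Position 3 ('b'): freq=3, skip
  Position 4 ('b'): freq=3, skip
  Position 5 ('c'): freq=2, skip
  Position 6 ('b'): freq=3, skip
  No unique character found => answer = -1

-1


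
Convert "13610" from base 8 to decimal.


Input: "13610" in base 8
Positional expansion:
  Digit '1' (value 1) x 8^4 = 4096
  Digit '3' (value 3) x 8^3 = 1536
  Digit '6' (value 6) x 8^2 = 384
  Digit '1' (value 1) x 8^1 = 8
  Digit '0' (value 0) x 8^0 = 0
Sum = 6024

6024


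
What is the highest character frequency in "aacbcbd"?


Input: aacbcbd
Character counts:
  'a': 2
  'b': 2
  'c': 2
  'd': 1
Maximum frequency: 2

2


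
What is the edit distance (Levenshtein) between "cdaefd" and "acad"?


Computing edit distance: "cdaefd" -> "acad"
DP table:
           a    c    a    d
      0    1    2    3    4
  c   1    1    1    2    3
  d   2    2    2    2    2
  a   3    2    3    2    3
  e   4    3    3    3    3
  f   5    4    4    4    4
  d   6    5    5    5    4
Edit distance = dp[6][4] = 4

4


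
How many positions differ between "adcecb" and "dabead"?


Comparing "adcecb" and "dabead" position by position:
  Position 0: 'a' vs 'd' => DIFFER
  Position 1: 'd' vs 'a' => DIFFER
  Position 2: 'c' vs 'b' => DIFFER
  Position 3: 'e' vs 'e' => same
  Position 4: 'c' vs 'a' => DIFFER
  Position 5: 'b' vs 'd' => DIFFER
Positions that differ: 5

5


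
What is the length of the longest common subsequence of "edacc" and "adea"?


LCS of "edacc" and "adea"
DP table:
           a    d    e    a
      0    0    0    0    0
  e   0    0    0    1    1
  d   0    0    1    1    1
  a   0    1    1    1    2
  c   0    1    1    1    2
  c   0    1    1    1    2
LCS length = dp[5][4] = 2

2


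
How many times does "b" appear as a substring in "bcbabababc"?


Searching for "b" in "bcbabababc"
Scanning each position:
  Position 0: "b" => MATCH
  Position 1: "c" => no
  Position 2: "b" => MATCH
  Position 3: "a" => no
  Position 4: "b" => MATCH
  Position 5: "a" => no
  Position 6: "b" => MATCH
  Position 7: "a" => no
  Position 8: "b" => MATCH
  Position 9: "c" => no
Total occurrences: 5

5


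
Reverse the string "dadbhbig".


Input: dadbhbig
Reading characters right to left:
  Position 7: 'g'
  Position 6: 'i'
  Position 5: 'b'
  Position 4: 'h'
  Position 3: 'b'
  Position 2: 'd'
  Position 1: 'a'
  Position 0: 'd'
Reversed: gibhbdad

gibhbdad


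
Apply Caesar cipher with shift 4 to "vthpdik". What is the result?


Caesar cipher: shift "vthpdik" by 4
  'v' (pos 21) + 4 = pos 25 = 'z'
  't' (pos 19) + 4 = pos 23 = 'x'
  'h' (pos 7) + 4 = pos 11 = 'l'
  'p' (pos 15) + 4 = pos 19 = 't'
  'd' (pos 3) + 4 = pos 7 = 'h'
  'i' (pos 8) + 4 = pos 12 = 'm'
  'k' (pos 10) + 4 = pos 14 = 'o'
Result: zxlthmo

zxlthmo


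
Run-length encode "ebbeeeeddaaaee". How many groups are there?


Input: ebbeeeeddaaaee
Scanning for consecutive runs:
  Group 1: 'e' x 1 (positions 0-0)
  Group 2: 'b' x 2 (positions 1-2)
  Group 3: 'e' x 4 (positions 3-6)
  Group 4: 'd' x 2 (positions 7-8)
  Group 5: 'a' x 3 (positions 9-11)
  Group 6: 'e' x 2 (positions 12-13)
Total groups: 6

6


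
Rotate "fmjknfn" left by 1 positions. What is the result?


Input: "fmjknfn", rotate left by 1
First 1 characters: "f"
Remaining characters: "mjknfn"
Concatenate remaining + first: "mjknfn" + "f" = "mjknfnf"

mjknfnf


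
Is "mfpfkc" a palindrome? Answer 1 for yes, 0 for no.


Input: mfpfkc
Reversed: ckfpfm
  Compare pos 0 ('m') with pos 5 ('c'): MISMATCH
  Compare pos 1 ('f') with pos 4 ('k'): MISMATCH
  Compare pos 2 ('p') with pos 3 ('f'): MISMATCH
Result: not a palindrome

0


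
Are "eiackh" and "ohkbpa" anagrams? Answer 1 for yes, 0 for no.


Strings: "eiackh", "ohkbpa"
Sorted first:  acehik
Sorted second: abhkop
Differ at position 1: 'c' vs 'b' => not anagrams

0


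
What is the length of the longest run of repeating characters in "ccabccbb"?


Input: "ccabccbb"
Scanning for longest run:
  Position 1 ('c'): continues run of 'c', length=2
  Position 2 ('a'): new char, reset run to 1
  Position 3 ('b'): new char, reset run to 1
  Position 4 ('c'): new char, reset run to 1
  Position 5 ('c'): continues run of 'c', length=2
  Position 6 ('b'): new char, reset run to 1
  Position 7 ('b'): continues run of 'b', length=2
Longest run: 'c' with length 2

2


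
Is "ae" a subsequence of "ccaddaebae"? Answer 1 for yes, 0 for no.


Check if "ae" is a subsequence of "ccaddaebae"
Greedy scan:
  Position 0 ('c'): no match needed
  Position 1 ('c'): no match needed
  Position 2 ('a'): matches sub[0] = 'a'
  Position 3 ('d'): no match needed
  Position 4 ('d'): no match needed
  Position 5 ('a'): no match needed
  Position 6 ('e'): matches sub[1] = 'e'
  Position 7 ('b'): no match needed
  Position 8 ('a'): no match needed
  Position 9 ('e'): no match needed
All 2 characters matched => is a subsequence

1


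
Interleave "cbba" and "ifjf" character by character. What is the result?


Interleaving "cbba" and "ifjf":
  Position 0: 'c' from first, 'i' from second => "ci"
  Position 1: 'b' from first, 'f' from second => "bf"
  Position 2: 'b' from first, 'j' from second => "bj"
  Position 3: 'a' from first, 'f' from second => "af"
Result: cibfbjaf

cibfbjaf


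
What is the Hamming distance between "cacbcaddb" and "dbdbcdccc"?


Comparing "cacbcaddb" and "dbdbcdccc" position by position:
  Position 0: 'c' vs 'd' => differ
  Position 1: 'a' vs 'b' => differ
  Position 2: 'c' vs 'd' => differ
  Position 3: 'b' vs 'b' => same
  Position 4: 'c' vs 'c' => same
  Position 5: 'a' vs 'd' => differ
  Position 6: 'd' vs 'c' => differ
  Position 7: 'd' vs 'c' => differ
  Position 8: 'b' vs 'c' => differ
Total differences (Hamming distance): 7

7


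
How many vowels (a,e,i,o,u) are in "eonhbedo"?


Input: eonhbedo
Checking each character:
  'e' at position 0: vowel (running total: 1)
  'o' at position 1: vowel (running total: 2)
  'n' at position 2: consonant
  'h' at position 3: consonant
  'b' at position 4: consonant
  'e' at position 5: vowel (running total: 3)
  'd' at position 6: consonant
  'o' at position 7: vowel (running total: 4)
Total vowels: 4

4


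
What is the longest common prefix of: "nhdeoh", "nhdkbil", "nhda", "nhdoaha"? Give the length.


Words: nhdeoh, nhdkbil, nhda, nhdoaha
  Position 0: all 'n' => match
  Position 1: all 'h' => match
  Position 2: all 'd' => match
  Position 3: ('e', 'k', 'a', 'o') => mismatch, stop
LCP = "nhd" (length 3)

3


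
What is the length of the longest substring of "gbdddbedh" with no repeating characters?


Input: "gbdddbedh"
Sliding window (track last position of each char):
  Position 0 ('g'): window [0,0] length 1 -- new best
  Position 1 ('b'): window [0,1] length 2 -- new best
  Position 2 ('d'): window [0,2] length 3 -- new best
  Position 3 ('d'): repeat (last at 2), move window start to 3
  Position 3 ('d'): window [3,3] length 1
  Position 4 ('d'): repeat (last at 3), move window start to 4
  Position 4 ('d'): window [4,4] length 1
  Position 5 ('b'): window [4,5] length 2
  Position 6 ('e'): window [4,6] length 3
  Position 7 ('d'): repeat (last at 4), move window start to 5
  Position 7 ('d'): window [5,7] length 3
  Position 8 ('h'): window [5,8] length 4 -- new best
Longest substring with no repeats: "bedh" with length 4

4


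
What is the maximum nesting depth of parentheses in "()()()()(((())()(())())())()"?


Input: "()()()()(((())()(())())())()"
Tracking depth:
  Position 0 '(': depth becomes 1
  Position 1 ')': depth becomes 0
  Position 2 '(': depth becomes 1
  Position 3 ')': depth becomes 0
  Position 4 '(': depth becomes 1
  Position 5 ')': depth becomes 0
  Position 6 '(': depth becomes 1
  Position 7 ')': depth becomes 0
  Position 8 '(': depth becomes 1
  Position 9 '(': depth becomes 2
  Position 10 '(': depth becomes 3
  Position 11 '(': depth becomes 4
  Position 12 ')': depth becomes 3
  Position 13 ')': depth becomes 2
  Position 14 '(': depth becomes 3
  Position 15 ')': depth becomes 2
  Position 16 '(': depth becomes 3
  Position 17 '(': depth becomes 4
  Position 18 ')': depth becomes 3
  Position 19 ')': depth becomes 2
  Position 20 '(': depth becomes 3
  Position 21 ')': depth becomes 2
  Position 22 ')': depth becomes 1
  Position 23 '(': depth becomes 2
  Position 24 ')': depth becomes 1
  Position 25 ')': depth becomes 0
  Position 26 '(': depth becomes 1
  Position 27 ')': depth becomes 0
Maximum depth reached: 4

4


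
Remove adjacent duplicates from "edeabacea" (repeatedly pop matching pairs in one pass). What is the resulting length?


Input: edeabacea
Stack-based adjacent duplicate removal:
  Read 'e': push. Stack: e
  Read 'd': push. Stack: ed
  Read 'e': push. Stack: ede
  Read 'a': push. Stack: edea
  Read 'b': push. Stack: edeab
  Read 'a': push. Stack: edeaba
  Read 'c': push. Stack: edeabac
  Read 'e': push. Stack: edeabace
  Read 'a': push. Stack: edeabacea
Final stack: "edeabacea" (length 9)

9


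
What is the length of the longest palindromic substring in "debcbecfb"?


Input: "debcbecfb"
Checking substrings for palindromes:
  [1:6] "ebcbe" (len 5) => palindrome
  [2:5] "bcb" (len 3) => palindrome
Longest palindromic substring: "ebcbe" with length 5

5


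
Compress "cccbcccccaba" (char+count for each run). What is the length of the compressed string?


Input: cccbcccccaba
Runs:
  'c' x 3 => "c3"
  'b' x 1 => "b1"
  'c' x 5 => "c5"
  'a' x 1 => "a1"
  'b' x 1 => "b1"
  'a' x 1 => "a1"
Compressed: "c3b1c5a1b1a1"
Compressed length: 12

12


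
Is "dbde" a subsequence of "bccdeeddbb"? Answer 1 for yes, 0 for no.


Check if "dbde" is a subsequence of "bccdeeddbb"
Greedy scan:
  Position 0 ('b'): no match needed
  Position 1 ('c'): no match needed
  Position 2 ('c'): no match needed
  Position 3 ('d'): matches sub[0] = 'd'
  Position 4 ('e'): no match needed
  Position 5 ('e'): no match needed
  Position 6 ('d'): no match needed
  Position 7 ('d'): no match needed
  Position 8 ('b'): matches sub[1] = 'b'
  Position 9 ('b'): no match needed
Only matched 2/4 characters => not a subsequence

0


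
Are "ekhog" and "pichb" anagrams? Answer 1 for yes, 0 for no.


Strings: "ekhog", "pichb"
Sorted first:  eghko
Sorted second: bchip
Differ at position 0: 'e' vs 'b' => not anagrams

0


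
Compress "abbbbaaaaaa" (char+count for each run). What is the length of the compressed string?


Input: abbbbaaaaaa
Runs:
  'a' x 1 => "a1"
  'b' x 4 => "b4"
  'a' x 6 => "a6"
Compressed: "a1b4a6"
Compressed length: 6

6


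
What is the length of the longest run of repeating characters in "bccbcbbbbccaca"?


Input: "bccbcbbbbccaca"
Scanning for longest run:
  Position 1 ('c'): new char, reset run to 1
  Position 2 ('c'): continues run of 'c', length=2
  Position 3 ('b'): new char, reset run to 1
  Position 4 ('c'): new char, reset run to 1
  Position 5 ('b'): new char, reset run to 1
  Position 6 ('b'): continues run of 'b', length=2
  Position 7 ('b'): continues run of 'b', length=3
  Position 8 ('b'): continues run of 'b', length=4
  Position 9 ('c'): new char, reset run to 1
  Position 10 ('c'): continues run of 'c', length=2
  Position 11 ('a'): new char, reset run to 1
  Position 12 ('c'): new char, reset run to 1
  Position 13 ('a'): new char, reset run to 1
Longest run: 'b' with length 4

4


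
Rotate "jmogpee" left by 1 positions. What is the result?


Input: "jmogpee", rotate left by 1
First 1 characters: "j"
Remaining characters: "mogpee"
Concatenate remaining + first: "mogpee" + "j" = "mogpeej"

mogpeej


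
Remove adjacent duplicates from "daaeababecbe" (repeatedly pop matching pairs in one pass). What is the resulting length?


Input: daaeababecbe
Stack-based adjacent duplicate removal:
  Read 'd': push. Stack: d
  Read 'a': push. Stack: da
  Read 'a': matches stack top 'a' => pop. Stack: d
  Read 'e': push. Stack: de
  Read 'a': push. Stack: dea
  Read 'b': push. Stack: deab
  Read 'a': push. Stack: deaba
  Read 'b': push. Stack: deabab
  Read 'e': push. Stack: deababe
  Read 'c': push. Stack: deababec
  Read 'b': push. Stack: deababecb
  Read 'e': push. Stack: deababecbe
Final stack: "deababecbe" (length 10)

10


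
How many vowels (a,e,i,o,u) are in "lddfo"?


Input: lddfo
Checking each character:
  'l' at position 0: consonant
  'd' at position 1: consonant
  'd' at position 2: consonant
  'f' at position 3: consonant
  'o' at position 4: vowel (running total: 1)
Total vowels: 1

1


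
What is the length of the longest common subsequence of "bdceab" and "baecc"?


LCS of "bdceab" and "baecc"
DP table:
           b    a    e    c    c
      0    0    0    0    0    0
  b   0    1    1    1    1    1
  d   0    1    1    1    1    1
  c   0    1    1    1    2    2
  e   0    1    1    2    2    2
  a   0    1    2    2    2    2
  b   0    1    2    2    2    2
LCS length = dp[6][5] = 2

2
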